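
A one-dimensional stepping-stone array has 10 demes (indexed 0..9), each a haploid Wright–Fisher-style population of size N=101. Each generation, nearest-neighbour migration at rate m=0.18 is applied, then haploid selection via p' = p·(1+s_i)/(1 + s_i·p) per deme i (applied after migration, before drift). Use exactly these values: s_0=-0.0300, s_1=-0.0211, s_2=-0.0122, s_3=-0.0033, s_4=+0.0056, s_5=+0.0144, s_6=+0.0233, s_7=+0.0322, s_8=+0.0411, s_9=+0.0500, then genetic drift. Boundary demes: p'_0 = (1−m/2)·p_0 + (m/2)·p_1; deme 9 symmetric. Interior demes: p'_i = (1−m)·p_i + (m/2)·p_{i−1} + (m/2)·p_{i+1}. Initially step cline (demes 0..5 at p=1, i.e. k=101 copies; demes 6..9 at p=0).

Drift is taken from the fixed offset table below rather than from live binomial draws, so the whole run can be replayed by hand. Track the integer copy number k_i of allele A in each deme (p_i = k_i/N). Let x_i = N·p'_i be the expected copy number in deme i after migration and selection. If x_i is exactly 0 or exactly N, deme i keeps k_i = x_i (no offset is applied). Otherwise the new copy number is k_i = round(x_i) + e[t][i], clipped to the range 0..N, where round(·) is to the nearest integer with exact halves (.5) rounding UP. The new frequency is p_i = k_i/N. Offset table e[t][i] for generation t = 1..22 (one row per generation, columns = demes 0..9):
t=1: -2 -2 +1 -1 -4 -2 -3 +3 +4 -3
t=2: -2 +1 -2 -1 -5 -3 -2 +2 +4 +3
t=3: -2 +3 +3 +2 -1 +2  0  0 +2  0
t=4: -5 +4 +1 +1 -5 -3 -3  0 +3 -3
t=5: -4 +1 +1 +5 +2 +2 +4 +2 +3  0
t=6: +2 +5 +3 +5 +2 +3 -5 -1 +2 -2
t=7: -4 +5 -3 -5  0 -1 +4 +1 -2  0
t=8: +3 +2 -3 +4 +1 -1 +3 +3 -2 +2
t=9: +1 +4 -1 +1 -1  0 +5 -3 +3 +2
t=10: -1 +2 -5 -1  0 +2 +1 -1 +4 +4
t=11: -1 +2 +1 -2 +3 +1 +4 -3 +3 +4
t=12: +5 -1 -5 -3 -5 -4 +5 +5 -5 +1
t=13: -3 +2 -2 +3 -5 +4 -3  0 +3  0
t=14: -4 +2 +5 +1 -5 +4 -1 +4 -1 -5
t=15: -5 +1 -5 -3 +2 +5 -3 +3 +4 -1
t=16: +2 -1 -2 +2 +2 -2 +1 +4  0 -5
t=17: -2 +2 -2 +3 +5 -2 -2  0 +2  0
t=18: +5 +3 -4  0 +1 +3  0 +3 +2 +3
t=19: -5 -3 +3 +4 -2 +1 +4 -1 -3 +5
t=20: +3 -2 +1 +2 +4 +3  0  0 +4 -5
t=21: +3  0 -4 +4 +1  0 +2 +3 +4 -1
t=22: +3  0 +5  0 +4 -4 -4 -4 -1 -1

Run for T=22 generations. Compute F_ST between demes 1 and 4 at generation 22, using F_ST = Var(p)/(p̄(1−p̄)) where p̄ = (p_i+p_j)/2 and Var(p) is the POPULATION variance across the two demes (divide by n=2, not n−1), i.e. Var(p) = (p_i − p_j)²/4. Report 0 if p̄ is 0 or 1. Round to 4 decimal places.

t=0: k=[101 101 101 101 101 101 0 0 0 0]
t=1: x=[101.0000 101.0000 101.0000 101.0000 101.0000 92.0276 9.2823 0.0000 0.0000 0.0000] k=[101 101 101 101 101 90 6 0 0 0]
t=2: x=[101.0000 101.0000 101.0000 101.0000 100.0155 83.6365 13.2835 0.5573 0.0000 0.0000] k=[101 101 101 101 95 81 11 3 0 0]
t=3: x=[101.0000 101.0000 101.0000 100.4582 94.3149 76.2283 16.9017 3.5572 0.2811 0.0000] k=[101 101 101 101 93 78 17 4 2 0]
t=4: x=[101.0000 101.0000 101.0000 100.2776 92.4140 74.1428 21.7100 5.1425 2.0805 0.1890] k=[101 101 101 101 87 71 19 5 5 0]
t=5: x=[101.0000 101.0000 101.0000 99.7359 86.8879 68.0781 22.8243 6.4487 4.7283 0.4724] k=[101 101 101 101 89 70 27 8 8 0]
t=6: x=[101.0000 101.0000 101.0000 99.9165 88.4316 68.1577 29.6400 9.9917 7.5568 0.7557] k=[101 101 101 101 90 71 25 9 10 0]
t=7: x=[101.0000 101.0000 101.0000 100.0068 89.3377 68.8840 28.1654 10.8327 9.3460 0.9446] k=[101 101 101 95 89 68 32 12 7 1]
t=8: x=[101.0000 101.0000 100.4534 94.9813 87.7146 66.9733 33.9572 13.7215 7.1738 1.6158] k=[101 101 97 99 89 66 37 17 5 4]
t=9: x=[101.0000 100.6323 97.4987 97.9101 87.8938 65.7886 38.3564 18.1878 6.2210 4.2858] k=[101 101 96 99 87 66 43 15 9 6]
t=10: x=[101.0000 100.5403 96.6694 97.6393 86.2604 66.1471 43.1182 17.4324 9.6147 6.5631] k=[101 101 92 97 86 68 44 16 14 11]
t=11: x=[101.0000 100.1727 93.1718 95.5430 85.4436 67.7795 44.2117 18.8205 14.4002 11.7678] k=[101 101 94 94 88 69 48 16 17 16]
t=12: x=[101.0000 100.3565 94.5563 93.4369 86.8979 69.1327 47.5892 19.4631 17.3923 16.7610] k=[101 99 90 90 82 65 53 24 12 18]
t=13: x=[100.8144 98.3148 90.6970 89.2457 81.2788 65.7787 52.0512 26.1393 14.1016 18.1759] k=[98 100 89 92 76 70 49 26 17 18]
t=14: x=[98.0953 98.7843 90.1416 90.2583 77.0023 68.9636 49.4011 27.8953 18.5009 18.6402] k=[94 101 95 91 72 73 48 32 18 14]
t=15: x=[94.4458 99.8051 95.1123 89.6167 73.9108 70.9626 49.3911 32.8789 19.5266 14.9716] k=[89 101 90 87 76 76 46 36 24 14]
t=16: x=[89.7798 98.8863 90.6061 86.2384 77.0921 73.5865 48.3802 36.5559 24.9285 15.5304] k=[92 98 89 88 79 72 49 41 25 11]
t=17: x=[92.3009 96.5604 89.5964 87.2408 79.2754 70.8632 50.9316 41.0499 25.9490 12.7953] k=[90 99 88 90 84 69 49 41 28 13]
t=18: x=[90.5275 97.1212 89.0412 89.2457 83.2718 68.8641 50.6616 41.3215 28.6392 14.9612] k=[96 100 85 89 84 72 51 44 31 18]
t=19: x=[96.2233 98.2332 86.5587 88.1530 83.4511 71.4895 52.8406 44.2464 31.8720 19.9393] k=[91 95 90 92 81 72 57 43 29 25]
t=20: x=[91.0911 94.0533 90.5152 90.7997 81.2688 71.7579 57.6608 43.7844 30.7547 26.2978] k=[94 92 92 93 85 75 58 44 35 21]
t=21: x=[93.6142 92.0068 91.9898 92.1634 84.8957 74.6494 58.8368 45.2402 35.4713 23.1182] k=[97 92 88 96 86 75 61 48 39 22]
t=22: x=[96.4186 91.9152 88.9503 94.3595 85.9815 75.0069 61.6446 49.1593 39.2420 24.4220] k=[99 92 94 94 90 71 58 45 38 23]

0.0011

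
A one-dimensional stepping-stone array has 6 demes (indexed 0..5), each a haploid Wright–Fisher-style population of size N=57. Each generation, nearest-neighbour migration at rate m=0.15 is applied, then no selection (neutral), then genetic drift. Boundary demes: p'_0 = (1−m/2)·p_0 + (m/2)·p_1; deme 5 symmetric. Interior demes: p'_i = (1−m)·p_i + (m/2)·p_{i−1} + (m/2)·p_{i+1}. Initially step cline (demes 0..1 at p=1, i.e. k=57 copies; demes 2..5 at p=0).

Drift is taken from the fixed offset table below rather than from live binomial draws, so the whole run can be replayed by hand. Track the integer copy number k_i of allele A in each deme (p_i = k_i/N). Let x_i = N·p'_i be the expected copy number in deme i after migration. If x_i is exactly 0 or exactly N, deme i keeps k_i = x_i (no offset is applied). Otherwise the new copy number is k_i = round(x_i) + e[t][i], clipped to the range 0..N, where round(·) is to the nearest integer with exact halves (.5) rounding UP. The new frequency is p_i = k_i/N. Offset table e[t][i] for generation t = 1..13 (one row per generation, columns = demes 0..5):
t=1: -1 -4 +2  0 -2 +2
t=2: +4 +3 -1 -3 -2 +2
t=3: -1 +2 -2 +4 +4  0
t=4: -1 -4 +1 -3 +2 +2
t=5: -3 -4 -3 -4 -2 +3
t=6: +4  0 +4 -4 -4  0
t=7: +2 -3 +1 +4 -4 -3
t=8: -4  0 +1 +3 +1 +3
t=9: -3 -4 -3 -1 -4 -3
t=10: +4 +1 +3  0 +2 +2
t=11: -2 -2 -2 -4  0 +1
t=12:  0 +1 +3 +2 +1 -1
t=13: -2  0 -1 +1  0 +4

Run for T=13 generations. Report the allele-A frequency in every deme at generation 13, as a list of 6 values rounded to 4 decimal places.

[0.7018, 0.5088, 0.3333, 0.1579, 0.0702, 0.0702]

t=0: k=[57 57 0 0 0 0]
t=1: x=[57.0000 52.7250 4.2750 0.0000 0.0000 0.0000] k=[57 49 6 0 0 0]
t=2: x=[56.4000 46.3750 8.7750 0.4500 0.0000 0.0000] k=[57 49 8 0 0 0]
t=3: x=[56.4000 46.5250 10.4750 0.6000 0.0000 0.0000] k=[55 49 8 5 0 0]
t=4: x=[54.5500 46.3750 10.8500 4.8500 0.3750 0.0000] k=[54 42 12 2 2 0]
t=5: x=[53.1000 40.6500 13.5000 2.7500 1.8500 0.1500] k=[50 37 11 0 0 3]
t=6: x=[49.0250 36.0250 12.1250 0.8250 0.2250 2.7750] k=[53 36 16 0 0 3]
t=7: x=[51.7250 35.7750 16.3000 1.2000 0.2250 2.7750] k=[54 33 17 5 0 0]
t=8: x=[52.4250 33.3750 17.3000 5.5250 0.3750 0.0000] k=[48 33 18 9 1 0]
t=9: x=[46.8750 33.0000 18.4500 9.0750 1.5250 0.0750] k=[44 29 15 8 0 0]
t=10: x=[42.8750 29.0750 15.5250 7.9250 0.6000 0.0000] k=[47 30 19 8 3 0]
t=11: x=[45.7250 30.4500 19.0000 8.4500 3.1500 0.2250] k=[44 28 17 4 3 1]
t=12: x=[42.8000 28.3750 16.8500 4.9000 2.9250 1.1500] k=[43 29 20 7 4 0]
t=13: x=[41.9500 29.3750 19.7000 7.7500 3.9250 0.3000] k=[40 29 19 9 4 4]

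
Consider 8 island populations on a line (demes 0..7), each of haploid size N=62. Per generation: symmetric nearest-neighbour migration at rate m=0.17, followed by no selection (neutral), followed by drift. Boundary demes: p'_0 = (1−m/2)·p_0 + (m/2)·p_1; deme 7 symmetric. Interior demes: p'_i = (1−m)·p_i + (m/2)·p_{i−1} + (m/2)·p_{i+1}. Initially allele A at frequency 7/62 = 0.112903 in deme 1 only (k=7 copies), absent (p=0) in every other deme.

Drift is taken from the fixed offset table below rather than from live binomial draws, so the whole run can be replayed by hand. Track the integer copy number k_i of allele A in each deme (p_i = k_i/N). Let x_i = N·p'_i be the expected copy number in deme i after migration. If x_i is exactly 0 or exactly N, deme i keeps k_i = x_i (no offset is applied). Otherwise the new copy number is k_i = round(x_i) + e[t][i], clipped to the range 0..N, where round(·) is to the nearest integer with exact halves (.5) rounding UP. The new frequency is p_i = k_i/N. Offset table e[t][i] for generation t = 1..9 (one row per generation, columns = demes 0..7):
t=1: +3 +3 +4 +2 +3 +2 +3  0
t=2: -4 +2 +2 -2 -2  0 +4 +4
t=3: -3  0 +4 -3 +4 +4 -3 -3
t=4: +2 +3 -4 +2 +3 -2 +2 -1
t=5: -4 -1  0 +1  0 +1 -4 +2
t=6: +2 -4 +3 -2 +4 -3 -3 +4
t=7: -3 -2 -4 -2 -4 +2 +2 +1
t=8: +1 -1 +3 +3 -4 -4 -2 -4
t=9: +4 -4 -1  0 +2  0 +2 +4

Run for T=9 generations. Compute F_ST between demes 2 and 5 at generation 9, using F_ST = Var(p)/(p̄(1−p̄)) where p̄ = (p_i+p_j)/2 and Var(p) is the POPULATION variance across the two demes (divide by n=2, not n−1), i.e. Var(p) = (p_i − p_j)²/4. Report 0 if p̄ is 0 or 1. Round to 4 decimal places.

0.0420

t=0: k=[0 7 0 0 0 0 0 0]
t=1: x=[0.5950 5.8100 0.5950 0.0000 0.0000 0.0000 0.0000 0.0000] k=[4 9 5 0 0 0 0 0]
t=2: x=[4.4250 8.2350 4.9150 0.4250 0.0000 0.0000 0.0000 0.0000] k=[0 10 7 0 0 0 0 0]
t=3: x=[0.8500 8.8950 6.6600 0.5950 0.0000 0.0000 0.0000 0.0000] k=[0 9 11 0 0 0 0 0]
t=4: x=[0.7650 8.4050 9.8950 0.9350 0.0000 0.0000 0.0000 0.0000] k=[3 11 6 3 0 0 0 0]
t=5: x=[3.6800 9.8950 6.1700 3.0000 0.2550 0.0000 0.0000 0.0000] k=[0 9 6 4 0 0 0 0]
t=6: x=[0.7650 7.9800 6.0850 3.8300 0.3400 0.0000 0.0000 0.0000] k=[3 4 9 2 4 0 0 0]
t=7: x=[3.0850 4.3400 7.9800 2.7650 3.4900 0.3400 0.0000 0.0000] k=[0 2 4 1 0 2 0 0]
t=8: x=[0.1700 2.0000 3.5750 1.1700 0.2550 1.6600 0.1700 0.0000] k=[1 1 7 4 0 0 0 0]
t=9: x=[1.0000 1.5100 6.2350 3.9150 0.3400 0.0000 0.0000 0.0000] k=[5 0 5 4 2 0 0 0]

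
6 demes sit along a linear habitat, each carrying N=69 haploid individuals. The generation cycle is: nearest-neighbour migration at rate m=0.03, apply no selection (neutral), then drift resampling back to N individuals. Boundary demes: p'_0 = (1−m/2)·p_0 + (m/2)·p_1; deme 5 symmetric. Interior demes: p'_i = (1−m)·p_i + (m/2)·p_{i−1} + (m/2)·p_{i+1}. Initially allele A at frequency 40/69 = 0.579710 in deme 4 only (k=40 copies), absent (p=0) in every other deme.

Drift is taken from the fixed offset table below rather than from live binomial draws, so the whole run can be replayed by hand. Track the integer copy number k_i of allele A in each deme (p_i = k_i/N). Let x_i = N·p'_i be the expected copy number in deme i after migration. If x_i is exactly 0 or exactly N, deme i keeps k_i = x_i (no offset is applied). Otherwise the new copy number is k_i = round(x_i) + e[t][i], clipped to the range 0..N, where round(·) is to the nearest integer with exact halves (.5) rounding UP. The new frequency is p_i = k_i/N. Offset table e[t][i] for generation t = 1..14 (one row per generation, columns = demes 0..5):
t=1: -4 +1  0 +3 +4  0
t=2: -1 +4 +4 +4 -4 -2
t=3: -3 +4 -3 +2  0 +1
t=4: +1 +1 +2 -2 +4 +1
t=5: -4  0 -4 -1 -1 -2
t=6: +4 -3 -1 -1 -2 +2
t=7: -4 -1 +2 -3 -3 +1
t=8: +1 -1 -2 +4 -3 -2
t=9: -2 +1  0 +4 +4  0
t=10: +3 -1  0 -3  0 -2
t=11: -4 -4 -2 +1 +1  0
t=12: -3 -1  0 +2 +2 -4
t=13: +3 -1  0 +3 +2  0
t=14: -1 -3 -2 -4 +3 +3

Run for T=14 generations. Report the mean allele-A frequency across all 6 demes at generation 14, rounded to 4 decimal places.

0.1135

t=0: k=[0 0 0 0 40 0]
t=1: x=[0.0000 0.0000 0.0000 0.6000 38.8000 0.6000] k=[0 0 0 4 43 1]
t=2: x=[0.0000 0.0000 0.0600 4.5250 41.7850 1.6300] k=[0 0 4 9 38 0]
t=3: x=[0.0000 0.0600 4.0150 9.3600 36.9950 0.5700] k=[0 4 1 11 37 2]
t=4: x=[0.0600 3.8950 1.1950 11.2400 36.0850 2.5250] k=[1 5 3 9 40 4]
t=5: x=[1.0600 4.9100 3.1200 9.3750 38.9950 4.5400] k=[0 5 0 8 38 3]
t=6: x=[0.0750 4.8500 0.1950 8.3300 37.0250 3.5250] k=[4 2 0 7 35 6]
t=7: x=[3.9700 2.0000 0.1350 7.3150 34.1450 6.4350] k=[0 1 2 4 31 7]
t=8: x=[0.0150 1.0000 2.0150 4.3750 30.2350 7.3600] k=[1 0 0 8 27 5]
t=9: x=[0.9850 0.0150 0.1200 8.1650 26.3850 5.3300] k=[0 1 0 12 30 5]
t=10: x=[0.0150 0.9700 0.1950 12.0900 29.3550 5.3750] k=[3 0 0 9 29 3]
t=11: x=[2.9550 0.0450 0.1350 9.1650 28.3100 3.3900] k=[0 0 0 10 29 3]
t=12: x=[0.0000 0.0000 0.1500 10.1350 28.3250 3.3900] k=[0 0 0 12 30 0]
t=13: x=[0.0000 0.0000 0.1800 12.0900 29.2800 0.4500] k=[0 0 0 15 31 0]
t=14: x=[0.0000 0.0000 0.2250 15.0150 30.2950 0.4650] k=[0 0 0 11 33 3]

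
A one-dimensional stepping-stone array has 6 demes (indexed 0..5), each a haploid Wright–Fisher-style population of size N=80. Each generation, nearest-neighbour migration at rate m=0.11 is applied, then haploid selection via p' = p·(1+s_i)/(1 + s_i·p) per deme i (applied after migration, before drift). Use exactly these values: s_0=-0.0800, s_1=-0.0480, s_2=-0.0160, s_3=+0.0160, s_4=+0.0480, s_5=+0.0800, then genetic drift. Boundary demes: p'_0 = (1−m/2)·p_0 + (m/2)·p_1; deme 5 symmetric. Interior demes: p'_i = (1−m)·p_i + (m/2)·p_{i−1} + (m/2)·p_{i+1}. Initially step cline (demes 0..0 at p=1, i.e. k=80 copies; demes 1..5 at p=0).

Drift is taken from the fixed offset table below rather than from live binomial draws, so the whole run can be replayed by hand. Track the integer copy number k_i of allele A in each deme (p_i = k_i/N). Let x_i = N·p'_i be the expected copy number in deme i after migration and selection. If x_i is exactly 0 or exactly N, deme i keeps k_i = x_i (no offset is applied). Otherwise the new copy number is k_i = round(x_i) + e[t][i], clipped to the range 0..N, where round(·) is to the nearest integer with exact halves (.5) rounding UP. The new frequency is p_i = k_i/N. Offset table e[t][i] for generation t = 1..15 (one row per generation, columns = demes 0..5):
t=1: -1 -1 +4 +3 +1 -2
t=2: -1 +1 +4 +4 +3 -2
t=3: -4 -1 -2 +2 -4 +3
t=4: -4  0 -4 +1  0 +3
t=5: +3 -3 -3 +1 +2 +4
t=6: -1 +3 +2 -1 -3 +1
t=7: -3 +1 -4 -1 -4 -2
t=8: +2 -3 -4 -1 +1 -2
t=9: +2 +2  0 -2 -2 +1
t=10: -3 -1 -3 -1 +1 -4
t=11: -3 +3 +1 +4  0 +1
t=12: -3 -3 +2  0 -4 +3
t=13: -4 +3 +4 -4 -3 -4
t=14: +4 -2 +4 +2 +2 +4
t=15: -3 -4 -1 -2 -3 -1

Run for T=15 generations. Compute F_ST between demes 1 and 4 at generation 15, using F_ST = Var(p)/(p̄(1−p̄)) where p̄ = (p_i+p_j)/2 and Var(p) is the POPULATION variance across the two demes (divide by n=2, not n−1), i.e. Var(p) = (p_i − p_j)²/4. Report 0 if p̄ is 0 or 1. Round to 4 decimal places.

t=0: k=[80 0 0 0 0 0]
t=1: x=[75.2402 4.1999 0.0000 0.0000 0.0000 0.0000] k=[74 3 0 0 0 0]
t=2: x=[69.3484 6.4425 0.1624 0.0000 0.0000 0.0000] k=[68 7 4 0 0 0]
t=3: x=[63.5838 9.7606 3.8849 0.2235 0.0000 0.0000] k=[60 9 2 2 0 0]
t=4: x=[55.8115 10.9468 2.3480 1.9195 0.1153 0.0000] k=[52 11 0 3 0 0]
t=5: x=[48.1612 12.1349 0.7578 2.7113 0.1729 0.0000] k=[51 9 0 4 2 0]
t=6: x=[47.0875 10.3631 0.7037 3.7260 2.0935 0.1188] k=[46 13 3 3 0 1]
t=7: x=[42.5294 13.6975 3.4957 2.8787 0.2305 1.0196] k=[40 15 0 2 0 0]
t=8: x=[36.9627 14.9430 0.9202 1.8078 0.1153 0.0000] k=[39 12 0 1 1 0]
t=9: x=[35.8591 12.3041 0.7037 0.9599 0.9898 0.0594] k=[38 14 1 0 0 1]
t=10: x=[35.0305 14.0269 1.6340 0.0559 0.0576 1.0196] k=[32 13 0 0 1 0]
t=11: x=[29.3883 12.7925 0.7037 0.0559 0.9322 0.0594] k=[26 16 2 4 1 1]
t=12: x=[24.0254 15.1662 2.8356 3.7818 1.2201 1.0789] k=[21 12 5 4 0 4]
t=13: x=[19.2595 11.6131 5.2503 3.8934 0.4610 4.0670] k=[15 15 9 0 0 0]
t=14: x=[14.0102 14.0899 8.7090 0.5029 0.0000 0.0000] k=[18 12 13 3 0 0]
t=15: x=[16.5488 11.8788 12.2270 3.4368 0.1729 0.0000] k=[14 8 11 1 0 0]

0.0526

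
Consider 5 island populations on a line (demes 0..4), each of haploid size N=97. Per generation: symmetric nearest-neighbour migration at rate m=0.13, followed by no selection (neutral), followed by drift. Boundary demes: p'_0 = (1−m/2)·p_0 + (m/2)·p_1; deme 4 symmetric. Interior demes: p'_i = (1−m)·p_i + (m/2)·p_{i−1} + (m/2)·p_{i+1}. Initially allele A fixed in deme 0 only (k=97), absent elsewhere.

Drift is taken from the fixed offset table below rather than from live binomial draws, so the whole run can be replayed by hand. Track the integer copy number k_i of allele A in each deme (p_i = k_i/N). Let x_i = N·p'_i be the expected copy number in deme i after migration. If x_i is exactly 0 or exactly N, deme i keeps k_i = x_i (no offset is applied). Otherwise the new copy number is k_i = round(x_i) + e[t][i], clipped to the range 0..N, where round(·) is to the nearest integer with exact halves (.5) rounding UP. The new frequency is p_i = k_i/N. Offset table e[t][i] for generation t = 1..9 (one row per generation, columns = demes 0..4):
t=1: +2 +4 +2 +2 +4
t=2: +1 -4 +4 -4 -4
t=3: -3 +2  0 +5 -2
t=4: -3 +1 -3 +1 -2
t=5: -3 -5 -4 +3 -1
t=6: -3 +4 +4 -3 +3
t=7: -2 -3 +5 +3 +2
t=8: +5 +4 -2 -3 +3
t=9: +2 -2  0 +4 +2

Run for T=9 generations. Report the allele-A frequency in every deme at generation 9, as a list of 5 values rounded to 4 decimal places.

t=0: k=[97 0 0 0 0]
t=1: x=[90.6950 6.3050 0.0000 0.0000 0.0000] k=[93 10 0 0 0]
t=2: x=[87.6050 14.7450 0.6500 0.0000 0.0000] k=[89 11 5 0 0]
t=3: x=[83.9300 15.6800 5.0650 0.3250 0.0000] k=[81 18 5 5 0]
t=4: x=[76.9050 21.2500 5.8450 4.6750 0.3250] k=[74 22 3 6 0]
t=5: x=[70.6200 24.1450 4.4300 5.4150 0.3900] k=[68 19 0 8 0]
t=6: x=[64.8150 20.9500 1.7550 6.9600 0.5200] k=[62 25 6 4 4]
t=7: x=[59.5950 26.1700 7.1050 4.1300 4.0000] k=[58 23 12 7 6]
t=8: x=[55.7250 24.5600 12.3900 7.2600 6.0650] k=[61 29 10 4 9]
t=9: x=[58.9200 29.8450 10.8450 4.7150 8.6750] k=[61 28 11 9 11]

[0.6289, 0.2887, 0.1134, 0.0928, 0.1134]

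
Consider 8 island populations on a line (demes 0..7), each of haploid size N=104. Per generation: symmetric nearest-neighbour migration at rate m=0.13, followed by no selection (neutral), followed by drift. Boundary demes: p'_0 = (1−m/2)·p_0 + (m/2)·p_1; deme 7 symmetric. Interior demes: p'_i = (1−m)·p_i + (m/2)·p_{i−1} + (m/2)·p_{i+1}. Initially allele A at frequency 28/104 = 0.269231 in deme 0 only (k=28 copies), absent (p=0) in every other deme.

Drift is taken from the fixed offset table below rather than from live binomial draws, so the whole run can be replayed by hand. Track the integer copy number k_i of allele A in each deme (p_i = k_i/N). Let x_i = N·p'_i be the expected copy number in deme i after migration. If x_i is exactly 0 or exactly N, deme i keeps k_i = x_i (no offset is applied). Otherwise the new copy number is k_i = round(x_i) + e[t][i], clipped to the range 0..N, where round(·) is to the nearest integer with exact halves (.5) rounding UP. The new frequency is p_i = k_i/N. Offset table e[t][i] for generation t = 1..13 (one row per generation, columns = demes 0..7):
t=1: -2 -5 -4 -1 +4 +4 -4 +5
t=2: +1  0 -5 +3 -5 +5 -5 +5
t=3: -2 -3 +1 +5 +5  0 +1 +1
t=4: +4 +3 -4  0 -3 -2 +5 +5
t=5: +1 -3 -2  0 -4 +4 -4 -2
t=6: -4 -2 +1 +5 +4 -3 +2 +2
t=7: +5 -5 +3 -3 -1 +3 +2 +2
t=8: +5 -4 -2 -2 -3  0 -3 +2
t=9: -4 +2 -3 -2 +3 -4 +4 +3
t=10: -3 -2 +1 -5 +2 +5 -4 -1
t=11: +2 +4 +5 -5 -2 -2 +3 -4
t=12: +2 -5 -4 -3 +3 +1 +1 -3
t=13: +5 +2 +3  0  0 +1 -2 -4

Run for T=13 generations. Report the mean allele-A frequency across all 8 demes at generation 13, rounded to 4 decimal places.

0.0397

t=0: k=[28 0 0 0 0 0 0 0]
t=1: x=[26.1800 1.8200 0.0000 0.0000 0.0000 0.0000 0.0000 0.0000] k=[24 0 0 0 0 0 0 0]
t=2: x=[22.4400 1.5600 0.0000 0.0000 0.0000 0.0000 0.0000 0.0000] k=[23 2 0 0 0 0 0 0]
t=3: x=[21.6350 3.2350 0.1300 0.0000 0.0000 0.0000 0.0000 0.0000] k=[20 0 1 0 0 0 0 0]
t=4: x=[18.7000 1.3650 0.8700 0.0650 0.0000 0.0000 0.0000 0.0000] k=[23 4 0 0 0 0 0 0]
t=5: x=[21.7650 4.9750 0.2600 0.0000 0.0000 0.0000 0.0000 0.0000] k=[23 2 0 0 0 0 0 0]
t=6: x=[21.6350 3.2350 0.1300 0.0000 0.0000 0.0000 0.0000 0.0000] k=[18 1 1 0 0 0 0 0]
t=7: x=[16.8950 2.1050 0.9350 0.0650 0.0000 0.0000 0.0000 0.0000] k=[22 0 4 0 0 0 0 0]
t=8: x=[20.5700 1.6900 3.4800 0.2600 0.0000 0.0000 0.0000 0.0000] k=[26 0 1 0 0 0 0 0]
t=9: x=[24.3100 1.7550 0.8700 0.0650 0.0000 0.0000 0.0000 0.0000] k=[20 4 0 0 0 0 0 0]
t=10: x=[18.9600 4.7800 0.2600 0.0000 0.0000 0.0000 0.0000 0.0000] k=[16 3 1 0 0 0 0 0]
t=11: x=[15.1550 3.7150 1.0650 0.0650 0.0000 0.0000 0.0000 0.0000] k=[17 8 6 0 0 0 0 0]
t=12: x=[16.4150 8.4550 5.7400 0.3900 0.0000 0.0000 0.0000 0.0000] k=[18 3 2 0 0 0 0 0]
t=13: x=[17.0250 3.9100 1.9350 0.1300 0.0000 0.0000 0.0000 0.0000] k=[22 6 5 0 0 0 0 0]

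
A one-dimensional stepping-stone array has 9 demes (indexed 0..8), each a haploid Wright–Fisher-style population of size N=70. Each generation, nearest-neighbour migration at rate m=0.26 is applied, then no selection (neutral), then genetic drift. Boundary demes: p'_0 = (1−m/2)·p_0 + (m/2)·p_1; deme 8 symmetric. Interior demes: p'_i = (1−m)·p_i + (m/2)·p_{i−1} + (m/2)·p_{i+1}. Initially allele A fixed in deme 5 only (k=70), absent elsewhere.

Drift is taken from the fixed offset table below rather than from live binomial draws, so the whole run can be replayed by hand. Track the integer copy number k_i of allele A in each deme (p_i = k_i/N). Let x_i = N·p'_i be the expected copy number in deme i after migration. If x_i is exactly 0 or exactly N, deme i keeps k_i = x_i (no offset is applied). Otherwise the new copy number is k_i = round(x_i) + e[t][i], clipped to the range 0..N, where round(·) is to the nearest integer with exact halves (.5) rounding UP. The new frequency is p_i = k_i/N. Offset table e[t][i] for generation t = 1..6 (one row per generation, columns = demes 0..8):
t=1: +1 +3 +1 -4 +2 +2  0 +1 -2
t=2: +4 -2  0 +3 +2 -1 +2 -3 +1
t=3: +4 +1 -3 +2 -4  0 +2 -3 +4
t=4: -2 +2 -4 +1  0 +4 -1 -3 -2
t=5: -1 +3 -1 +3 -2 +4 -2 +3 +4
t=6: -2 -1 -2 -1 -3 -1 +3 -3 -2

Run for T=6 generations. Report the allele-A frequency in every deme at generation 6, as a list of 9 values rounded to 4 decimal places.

t=0: k=[0 0 0 0 0 70 0 0 0]
t=1: x=[0.0000 0.0000 0.0000 0.0000 9.1000 51.8000 9.1000 0.0000 0.0000] k=[0 0 0 0 11 54 9 0 0]
t=2: x=[0.0000 0.0000 0.0000 1.4300 15.1600 42.5600 13.6800 1.1700 0.0000] k=[0 0 0 4 17 42 16 0 0]
t=3: x=[0.0000 0.0000 0.5200 5.1700 18.5600 35.3700 17.3000 2.0800 0.0000] k=[0 0 0 7 15 35 19 0 0]
t=4: x=[0.0000 0.0000 0.9100 7.1300 16.5600 30.3200 18.6100 2.4700 0.0000] k=[0 0 0 8 17 34 18 0 0]
t=5: x=[0.0000 0.0000 1.0400 8.1300 18.0400 29.7100 17.7400 2.3400 0.0000] k=[0 0 0 11 16 34 16 5 0]
t=6: x=[0.0000 0.0000 1.4300 10.2200 17.6900 29.3200 16.9100 5.7800 0.6500] k=[0 0 0 9 15 28 20 3 0]

[0.0000, 0.0000, 0.0000, 0.1286, 0.2143, 0.4000, 0.2857, 0.0429, 0.0000]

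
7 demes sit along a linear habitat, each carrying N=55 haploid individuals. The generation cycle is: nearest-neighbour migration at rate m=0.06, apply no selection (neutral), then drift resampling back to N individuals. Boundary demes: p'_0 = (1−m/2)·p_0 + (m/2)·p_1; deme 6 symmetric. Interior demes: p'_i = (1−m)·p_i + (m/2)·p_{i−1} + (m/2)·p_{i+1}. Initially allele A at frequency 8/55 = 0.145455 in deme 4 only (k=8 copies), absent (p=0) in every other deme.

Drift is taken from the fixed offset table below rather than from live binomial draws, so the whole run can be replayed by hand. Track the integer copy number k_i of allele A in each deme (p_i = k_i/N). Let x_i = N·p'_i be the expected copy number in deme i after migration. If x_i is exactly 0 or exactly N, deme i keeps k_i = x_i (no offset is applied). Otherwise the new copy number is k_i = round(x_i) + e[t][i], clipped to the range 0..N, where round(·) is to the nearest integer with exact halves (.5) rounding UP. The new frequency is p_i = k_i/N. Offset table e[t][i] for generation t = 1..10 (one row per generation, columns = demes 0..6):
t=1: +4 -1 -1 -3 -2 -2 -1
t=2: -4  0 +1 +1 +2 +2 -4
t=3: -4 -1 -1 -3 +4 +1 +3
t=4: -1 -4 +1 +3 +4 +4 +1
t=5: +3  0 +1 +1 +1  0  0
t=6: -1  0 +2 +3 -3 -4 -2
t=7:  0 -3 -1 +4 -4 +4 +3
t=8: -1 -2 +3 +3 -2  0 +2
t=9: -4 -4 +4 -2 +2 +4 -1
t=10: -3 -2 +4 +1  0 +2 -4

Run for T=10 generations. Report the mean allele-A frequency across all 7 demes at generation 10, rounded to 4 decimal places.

t=0: k=[0 0 0 0 8 0 0]
t=1: x=[0.0000 0.0000 0.0000 0.2400 7.5200 0.2400 0.0000] k=[0 0 0 0 6 0 0]
t=2: x=[0.0000 0.0000 0.0000 0.1800 5.6400 0.1800 0.0000] k=[0 0 0 1 8 2 0]
t=3: x=[0.0000 0.0000 0.0300 1.1800 7.6100 2.1200 0.0600] k=[0 0 0 0 12 3 3]
t=4: x=[0.0000 0.0000 0.0000 0.3600 11.3700 3.2700 3.0000] k=[0 0 0 3 15 7 4]
t=5: x=[0.0000 0.0000 0.0900 3.2700 14.4000 7.1500 4.0900] k=[0 0 1 4 15 7 4]
t=6: x=[0.0000 0.0300 1.0600 4.2400 14.4300 7.1500 4.0900] k=[0 0 3 7 11 3 2]
t=7: x=[0.0000 0.0900 3.0300 7.0000 10.6400 3.2100 2.0300] k=[0 0 2 11 7 7 5]
t=8: x=[0.0000 0.0600 2.2100 10.6100 7.1200 6.9400 5.0600] k=[0 0 5 14 5 7 7]
t=9: x=[0.0000 0.1500 5.1200 13.4600 5.3300 6.9400 7.0000] k=[0 0 9 11 7 11 6]
t=10: x=[0.0000 0.2700 8.7900 10.8200 7.2400 10.7300 6.1500] k=[0 0 13 12 7 13 2]

0.1221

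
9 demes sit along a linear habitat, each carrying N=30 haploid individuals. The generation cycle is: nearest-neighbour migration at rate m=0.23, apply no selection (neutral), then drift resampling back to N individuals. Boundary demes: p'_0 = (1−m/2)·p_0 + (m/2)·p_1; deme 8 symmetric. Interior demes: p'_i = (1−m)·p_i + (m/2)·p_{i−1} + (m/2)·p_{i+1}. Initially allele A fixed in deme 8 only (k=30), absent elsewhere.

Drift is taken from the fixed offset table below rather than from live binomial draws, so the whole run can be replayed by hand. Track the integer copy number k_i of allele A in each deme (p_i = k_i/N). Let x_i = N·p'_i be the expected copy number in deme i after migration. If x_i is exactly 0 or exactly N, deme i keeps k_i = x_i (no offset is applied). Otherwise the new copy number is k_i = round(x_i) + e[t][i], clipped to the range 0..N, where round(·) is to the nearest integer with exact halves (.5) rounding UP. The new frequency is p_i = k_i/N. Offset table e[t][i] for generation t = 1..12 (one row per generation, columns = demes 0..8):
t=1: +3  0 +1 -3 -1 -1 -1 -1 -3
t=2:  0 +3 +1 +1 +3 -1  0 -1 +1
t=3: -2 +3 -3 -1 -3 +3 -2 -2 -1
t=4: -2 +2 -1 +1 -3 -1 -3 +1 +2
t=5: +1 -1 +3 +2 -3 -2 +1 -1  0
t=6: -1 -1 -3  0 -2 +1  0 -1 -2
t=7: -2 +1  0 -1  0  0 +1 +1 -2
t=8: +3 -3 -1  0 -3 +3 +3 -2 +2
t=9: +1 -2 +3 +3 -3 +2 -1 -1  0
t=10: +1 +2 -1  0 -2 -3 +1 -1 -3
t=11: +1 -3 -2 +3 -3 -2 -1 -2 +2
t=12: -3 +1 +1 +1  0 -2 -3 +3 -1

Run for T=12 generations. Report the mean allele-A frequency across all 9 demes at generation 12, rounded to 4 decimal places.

t=0: k=[0 0 0 0 0 0 0 0 30]
t=1: x=[0.0000 0.0000 0.0000 0.0000 0.0000 0.0000 0.0000 3.4500 26.5500] k=[0 0 0 0 0 0 0 2 24]
t=2: x=[0.0000 0.0000 0.0000 0.0000 0.0000 0.0000 0.2300 4.3000 21.4700] k=[0 0 0 0 0 0 0 3 22]
t=3: x=[0.0000 0.0000 0.0000 0.0000 0.0000 0.0000 0.3450 4.8400 19.8150] k=[0 0 0 0 0 0 0 3 19]
t=4: x=[0.0000 0.0000 0.0000 0.0000 0.0000 0.0000 0.3450 4.4950 17.1600] k=[0 0 0 0 0 0 0 5 19]
t=5: x=[0.0000 0.0000 0.0000 0.0000 0.0000 0.0000 0.5750 6.0350 17.3900] k=[0 0 0 0 0 0 2 5 17]
t=6: x=[0.0000 0.0000 0.0000 0.0000 0.0000 0.2300 2.1150 6.0350 15.6200] k=[0 0 0 0 0 1 2 5 14]
t=7: x=[0.0000 0.0000 0.0000 0.0000 0.1150 1.0000 2.2300 5.6900 12.9650] k=[0 0 0 0 0 1 3 7 11]
t=8: x=[0.0000 0.0000 0.0000 0.0000 0.1150 1.1150 3.2300 7.0000 10.5400] k=[0 0 0 0 0 4 6 5 13]
t=9: x=[0.0000 0.0000 0.0000 0.0000 0.4600 3.7700 5.6550 6.0350 12.0800] k=[0 0 0 0 0 6 5 5 12]
t=10: x=[0.0000 0.0000 0.0000 0.0000 0.6900 5.1950 5.1150 5.8050 11.1950] k=[0 0 0 0 0 2 6 5 8]
t=11: x=[0.0000 0.0000 0.0000 0.0000 0.2300 2.2300 5.4250 5.4600 7.6550] k=[0 0 0 0 0 0 4 3 10]
t=12: x=[0.0000 0.0000 0.0000 0.0000 0.0000 0.4600 3.4250 3.9200 9.1950] k=[0 0 0 0 0 0 0 7 8]

0.0556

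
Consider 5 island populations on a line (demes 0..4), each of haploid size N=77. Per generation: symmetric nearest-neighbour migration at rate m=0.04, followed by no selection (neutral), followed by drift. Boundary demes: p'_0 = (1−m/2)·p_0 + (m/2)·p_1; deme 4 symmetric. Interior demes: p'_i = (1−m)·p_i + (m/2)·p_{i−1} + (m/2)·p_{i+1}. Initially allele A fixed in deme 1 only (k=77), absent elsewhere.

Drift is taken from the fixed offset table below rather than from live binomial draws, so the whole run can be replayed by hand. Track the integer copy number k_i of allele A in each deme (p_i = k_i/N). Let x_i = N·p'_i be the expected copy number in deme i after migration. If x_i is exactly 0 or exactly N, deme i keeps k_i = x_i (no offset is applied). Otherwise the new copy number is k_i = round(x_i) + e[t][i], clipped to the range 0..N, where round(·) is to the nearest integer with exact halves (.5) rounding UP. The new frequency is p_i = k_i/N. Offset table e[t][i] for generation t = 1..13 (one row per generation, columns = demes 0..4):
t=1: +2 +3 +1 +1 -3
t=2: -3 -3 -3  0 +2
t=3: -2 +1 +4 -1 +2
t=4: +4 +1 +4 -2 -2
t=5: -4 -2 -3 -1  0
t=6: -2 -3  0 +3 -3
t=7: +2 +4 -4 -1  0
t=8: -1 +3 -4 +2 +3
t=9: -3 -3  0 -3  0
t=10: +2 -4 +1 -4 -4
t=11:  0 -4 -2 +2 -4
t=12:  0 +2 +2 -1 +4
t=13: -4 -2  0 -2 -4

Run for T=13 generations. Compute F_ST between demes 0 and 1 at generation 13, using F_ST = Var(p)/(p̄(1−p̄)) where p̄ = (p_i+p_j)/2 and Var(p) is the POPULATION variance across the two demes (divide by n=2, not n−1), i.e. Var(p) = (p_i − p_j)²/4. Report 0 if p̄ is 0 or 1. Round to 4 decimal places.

t=0: k=[0 77 0 0 0]
t=1: x=[1.5400 73.9200 1.5400 0.0000 0.0000] k=[4 77 3 0 0]
t=2: x=[5.4600 74.0600 4.4200 0.0600 0.0000] k=[2 71 1 0 0]
t=3: x=[3.3800 68.2200 2.3800 0.0200 0.0000] k=[1 69 6 0 0]
t=4: x=[2.3600 66.3800 7.1400 0.1200 0.0000] k=[6 67 11 0 0]
t=5: x=[7.2200 64.6600 11.9000 0.2200 0.0000] k=[3 63 9 0 0]
t=6: x=[4.2000 60.7200 9.9000 0.1800 0.0000] k=[2 58 10 3 0]
t=7: x=[3.1200 55.9200 10.8200 3.0800 0.0600] k=[5 60 7 2 0]
t=8: x=[6.1000 57.8400 7.9600 2.0600 0.0400] k=[5 61 4 4 3]
t=9: x=[6.1200 58.7400 5.1400 3.9800 3.0200] k=[3 56 5 1 3]
t=10: x=[4.0600 53.9200 5.9400 1.1200 2.9600] k=[6 50 7 0 0]
t=11: x=[6.8800 48.2600 7.7200 0.1400 0.0000] k=[7 44 6 2 0]
t=12: x=[7.7400 42.5000 6.6800 2.0400 0.0400] k=[8 45 9 1 4]
t=13: x=[8.7400 43.5400 9.5600 1.2200 3.9400] k=[5 42 10 0 0]

0.2722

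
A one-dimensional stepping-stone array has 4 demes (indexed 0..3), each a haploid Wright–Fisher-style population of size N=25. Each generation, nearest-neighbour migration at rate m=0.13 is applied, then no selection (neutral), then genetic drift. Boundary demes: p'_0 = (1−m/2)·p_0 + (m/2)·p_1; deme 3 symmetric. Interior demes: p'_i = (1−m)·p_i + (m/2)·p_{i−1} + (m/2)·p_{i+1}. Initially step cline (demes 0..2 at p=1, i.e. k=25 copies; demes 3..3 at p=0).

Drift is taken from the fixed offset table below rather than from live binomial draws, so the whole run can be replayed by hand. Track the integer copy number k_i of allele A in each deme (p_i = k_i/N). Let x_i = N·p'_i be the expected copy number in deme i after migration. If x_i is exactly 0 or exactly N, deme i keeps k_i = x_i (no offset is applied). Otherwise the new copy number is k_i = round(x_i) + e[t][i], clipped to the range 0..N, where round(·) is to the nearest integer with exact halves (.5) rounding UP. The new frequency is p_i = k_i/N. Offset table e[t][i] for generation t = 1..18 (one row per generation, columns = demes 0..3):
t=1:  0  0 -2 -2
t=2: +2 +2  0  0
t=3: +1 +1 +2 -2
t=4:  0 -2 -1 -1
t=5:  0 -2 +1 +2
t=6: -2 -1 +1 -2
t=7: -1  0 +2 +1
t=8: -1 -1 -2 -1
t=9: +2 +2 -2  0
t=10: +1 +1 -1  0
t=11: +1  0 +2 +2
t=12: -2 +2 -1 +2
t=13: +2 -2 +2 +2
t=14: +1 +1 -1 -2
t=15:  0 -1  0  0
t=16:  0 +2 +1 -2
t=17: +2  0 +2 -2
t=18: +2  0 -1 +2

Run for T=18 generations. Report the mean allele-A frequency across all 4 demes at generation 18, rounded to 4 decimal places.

t=0: k=[25 25 25 0]
t=1: x=[25.0000 25.0000 23.3750 1.6250] k=[25 25 21 0]
t=2: x=[25.0000 24.7400 19.8950 1.3650] k=[25 25 20 1]
t=3: x=[25.0000 24.6750 19.0900 2.2350] k=[25 25 21 0]
t=4: x=[25.0000 24.7400 19.8950 1.3650] k=[25 23 19 0]
t=5: x=[24.8700 22.8700 18.0250 1.2350] k=[25 21 19 3]
t=6: x=[24.7400 21.1300 18.0900 4.0400] k=[23 20 19 2]
t=7: x=[22.8050 20.1300 17.9600 3.1050] k=[22 20 20 4]
t=8: x=[21.8700 20.1300 18.9600 5.0400] k=[21 19 17 4]
t=9: x=[20.8700 19.0000 16.2850 4.8450] k=[23 21 14 5]
t=10: x=[22.8700 20.6750 13.8700 5.5850] k=[24 22 13 6]
t=11: x=[23.8700 21.5450 13.1300 6.4550] k=[25 22 15 8]
t=12: x=[24.8050 21.7400 15.0000 8.4550] k=[23 24 14 10]
t=13: x=[23.0650 23.2850 14.3900 10.2600] k=[25 21 16 12]
t=14: x=[24.7400 20.9350 16.0650 12.2600] k=[25 22 15 10]
t=15: x=[24.8050 21.7400 15.1300 10.3250] k=[25 21 15 10]
t=16: x=[24.7400 20.8700 15.0650 10.3250] k=[25 23 16 8]
t=17: x=[24.8700 22.6750 15.9350 8.5200] k=[25 23 18 7]
t=18: x=[24.8700 22.8050 17.6100 7.7150] k=[25 23 17 10]

0.7500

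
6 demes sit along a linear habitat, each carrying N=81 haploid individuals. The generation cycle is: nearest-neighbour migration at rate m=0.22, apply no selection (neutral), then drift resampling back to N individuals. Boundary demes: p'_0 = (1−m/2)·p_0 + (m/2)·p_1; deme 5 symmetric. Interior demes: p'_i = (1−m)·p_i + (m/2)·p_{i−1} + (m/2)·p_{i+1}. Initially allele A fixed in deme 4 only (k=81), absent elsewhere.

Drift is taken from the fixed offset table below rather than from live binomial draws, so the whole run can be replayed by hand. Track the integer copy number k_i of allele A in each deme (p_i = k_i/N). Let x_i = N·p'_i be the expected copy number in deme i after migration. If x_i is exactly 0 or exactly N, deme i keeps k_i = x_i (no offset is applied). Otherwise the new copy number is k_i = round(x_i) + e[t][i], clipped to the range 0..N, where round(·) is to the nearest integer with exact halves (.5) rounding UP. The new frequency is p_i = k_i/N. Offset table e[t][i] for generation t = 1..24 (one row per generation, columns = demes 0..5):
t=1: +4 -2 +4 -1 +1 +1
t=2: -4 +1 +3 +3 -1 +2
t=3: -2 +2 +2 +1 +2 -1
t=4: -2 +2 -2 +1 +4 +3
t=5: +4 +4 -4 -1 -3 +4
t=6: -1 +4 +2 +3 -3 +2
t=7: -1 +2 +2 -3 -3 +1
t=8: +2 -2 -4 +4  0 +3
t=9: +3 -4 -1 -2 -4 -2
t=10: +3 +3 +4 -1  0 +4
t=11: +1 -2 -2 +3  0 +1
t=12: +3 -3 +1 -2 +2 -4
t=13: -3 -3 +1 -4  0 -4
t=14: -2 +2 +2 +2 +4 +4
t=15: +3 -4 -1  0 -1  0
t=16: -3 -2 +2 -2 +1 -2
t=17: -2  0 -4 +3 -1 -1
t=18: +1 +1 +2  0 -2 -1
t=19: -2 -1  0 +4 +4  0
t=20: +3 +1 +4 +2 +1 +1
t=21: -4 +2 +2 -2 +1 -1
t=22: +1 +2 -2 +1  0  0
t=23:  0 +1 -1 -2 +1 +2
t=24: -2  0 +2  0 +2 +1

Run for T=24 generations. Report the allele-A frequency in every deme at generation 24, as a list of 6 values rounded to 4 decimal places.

t=0: k=[0 0 0 0 81 0]
t=1: x=[0.0000 0.0000 0.0000 8.9100 63.1800 8.9100] k=[0 0 0 8 64 10]
t=2: x=[0.0000 0.0000 0.8800 13.2800 51.9000 15.9400] k=[0 0 4 16 51 18]
t=3: x=[0.0000 0.4400 4.8800 18.5300 43.5200 21.6300] k=[0 2 7 20 46 21]
t=4: x=[0.2200 2.3300 7.8800 21.4300 40.3900 23.7500] k=[0 4 6 22 44 27]
t=5: x=[0.4400 3.7800 7.5400 22.6600 39.7100 28.8700] k=[4 8 4 22 37 33]
t=6: x=[4.4400 7.1200 6.4200 21.6700 34.9100 33.4400] k=[3 11 8 25 32 35]
t=7: x=[3.8800 9.7900 10.2000 23.9000 31.5600 34.6700] k=[3 12 12 21 29 36]
t=8: x=[3.9900 11.0100 12.9900 20.8900 28.8900 35.2300] k=[6 9 9 25 29 38]
t=9: x=[6.3300 8.6700 10.7600 23.6800 29.5500 37.0100] k=[9 5 10 22 26 35]
t=10: x=[8.5600 5.9900 10.7700 21.1200 26.5500 34.0100] k=[12 9 15 20 27 38]
t=11: x=[11.6700 9.9900 14.8900 20.2200 27.4400 36.7900] k=[13 8 13 23 27 38]
t=12: x=[12.4500 9.1000 13.5500 22.3400 27.7700 36.7900] k=[15 6 15 20 30 33]
t=13: x=[14.0100 7.9800 14.5600 20.5500 29.2300 32.6700] k=[11 5 16 17 29 29]
t=14: x=[10.3400 6.8700 14.9000 18.2100 27.6800 29.0000] k=[8 9 17 20 32 33]
t=15: x=[8.1100 9.7700 16.4500 20.9900 30.7900 32.8900] k=[11 6 15 21 30 33]
t=16: x=[10.4500 7.5400 14.6700 21.3300 29.3400 32.6700] k=[7 6 17 19 30 31]
t=17: x=[6.8900 7.3200 16.0100 19.9900 28.9000 30.8900] k=[5 7 12 23 28 30]
t=18: x=[5.2200 7.3300 12.6600 22.3400 27.6700 29.7800] k=[6 8 15 22 26 29]
t=19: x=[6.2200 8.5500 15.0000 21.6700 25.8900 28.6700] k=[4 8 15 26 30 29]
t=20: x=[4.4400 8.3300 15.4400 25.2300 29.4500 29.1100] k=[7 9 19 27 30 30]
t=21: x=[7.2200 9.8800 18.7800 26.4500 29.6700 30.0000] k=[3 12 21 24 31 29]
t=22: x=[3.9900 12.0000 20.3400 24.4400 30.0100 29.2200] k=[5 14 18 25 30 29]
t=23: x=[5.9900 13.4500 18.3300 24.7800 29.3400 29.1100] k=[6 14 17 23 30 31]
t=24: x=[6.8800 13.4500 17.3300 23.1100 29.3400 30.8900] k=[5 13 19 23 31 32]

[0.0617, 0.1605, 0.2346, 0.2840, 0.3827, 0.3951]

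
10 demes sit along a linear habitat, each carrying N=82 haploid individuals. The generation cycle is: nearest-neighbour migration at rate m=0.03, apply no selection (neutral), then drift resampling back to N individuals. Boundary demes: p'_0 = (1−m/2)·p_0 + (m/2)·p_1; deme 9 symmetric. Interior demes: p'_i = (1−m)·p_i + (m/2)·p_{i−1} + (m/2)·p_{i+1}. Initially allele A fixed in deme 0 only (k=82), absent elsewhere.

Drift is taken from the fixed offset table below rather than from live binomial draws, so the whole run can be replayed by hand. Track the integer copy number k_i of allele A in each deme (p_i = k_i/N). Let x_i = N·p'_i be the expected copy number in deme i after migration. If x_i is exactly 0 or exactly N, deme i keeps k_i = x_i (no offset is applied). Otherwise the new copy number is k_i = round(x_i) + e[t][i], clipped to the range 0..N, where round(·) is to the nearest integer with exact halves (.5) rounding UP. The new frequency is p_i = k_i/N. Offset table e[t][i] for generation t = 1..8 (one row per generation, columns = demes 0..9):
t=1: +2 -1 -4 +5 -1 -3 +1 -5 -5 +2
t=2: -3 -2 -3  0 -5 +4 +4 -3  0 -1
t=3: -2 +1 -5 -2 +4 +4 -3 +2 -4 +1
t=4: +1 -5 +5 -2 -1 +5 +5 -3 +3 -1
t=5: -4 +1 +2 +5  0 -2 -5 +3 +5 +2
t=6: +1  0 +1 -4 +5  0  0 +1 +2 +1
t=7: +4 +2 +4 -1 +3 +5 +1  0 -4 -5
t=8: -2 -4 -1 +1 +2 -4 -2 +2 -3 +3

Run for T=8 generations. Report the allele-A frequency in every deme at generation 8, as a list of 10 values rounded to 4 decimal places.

t=0: k=[82 0 0 0 0 0 0 0 0 0]
t=1: x=[80.7700 1.2300 0.0000 0.0000 0.0000 0.0000 0.0000 0.0000 0.0000 0.0000] k=[82 0 0 0 0 0 0 0 0 0]
t=2: x=[80.7700 1.2300 0.0000 0.0000 0.0000 0.0000 0.0000 0.0000 0.0000 0.0000] k=[78 0 0 0 0 0 0 0 0 0]
t=3: x=[76.8300 1.1700 0.0000 0.0000 0.0000 0.0000 0.0000 0.0000 0.0000 0.0000] k=[75 2 0 0 0 0 0 0 0 0]
t=4: x=[73.9050 3.0650 0.0300 0.0000 0.0000 0.0000 0.0000 0.0000 0.0000 0.0000] k=[75 0 5 0 0 0 0 0 0 0]
t=5: x=[73.8750 1.2000 4.8500 0.0750 0.0000 0.0000 0.0000 0.0000 0.0000 0.0000] k=[70 2 7 5 0 0 0 0 0 0]
t=6: x=[68.9800 3.0950 6.8950 4.9550 0.0750 0.0000 0.0000 0.0000 0.0000 0.0000] k=[70 3 8 1 5 0 0 0 0 0]
t=7: x=[68.9950 4.0800 7.8200 1.1650 4.8650 0.0750 0.0000 0.0000 0.0000 0.0000] k=[73 6 12 0 8 5 0 0 0 0]
t=8: x=[71.9950 7.0950 11.7300 0.3000 7.8350 4.9700 0.0750 0.0000 0.0000 0.0000] k=[70 3 11 1 10 1 0 0 0 0]

[0.8537, 0.0366, 0.1341, 0.0122, 0.1220, 0.0122, 0.0000, 0.0000, 0.0000, 0.0000]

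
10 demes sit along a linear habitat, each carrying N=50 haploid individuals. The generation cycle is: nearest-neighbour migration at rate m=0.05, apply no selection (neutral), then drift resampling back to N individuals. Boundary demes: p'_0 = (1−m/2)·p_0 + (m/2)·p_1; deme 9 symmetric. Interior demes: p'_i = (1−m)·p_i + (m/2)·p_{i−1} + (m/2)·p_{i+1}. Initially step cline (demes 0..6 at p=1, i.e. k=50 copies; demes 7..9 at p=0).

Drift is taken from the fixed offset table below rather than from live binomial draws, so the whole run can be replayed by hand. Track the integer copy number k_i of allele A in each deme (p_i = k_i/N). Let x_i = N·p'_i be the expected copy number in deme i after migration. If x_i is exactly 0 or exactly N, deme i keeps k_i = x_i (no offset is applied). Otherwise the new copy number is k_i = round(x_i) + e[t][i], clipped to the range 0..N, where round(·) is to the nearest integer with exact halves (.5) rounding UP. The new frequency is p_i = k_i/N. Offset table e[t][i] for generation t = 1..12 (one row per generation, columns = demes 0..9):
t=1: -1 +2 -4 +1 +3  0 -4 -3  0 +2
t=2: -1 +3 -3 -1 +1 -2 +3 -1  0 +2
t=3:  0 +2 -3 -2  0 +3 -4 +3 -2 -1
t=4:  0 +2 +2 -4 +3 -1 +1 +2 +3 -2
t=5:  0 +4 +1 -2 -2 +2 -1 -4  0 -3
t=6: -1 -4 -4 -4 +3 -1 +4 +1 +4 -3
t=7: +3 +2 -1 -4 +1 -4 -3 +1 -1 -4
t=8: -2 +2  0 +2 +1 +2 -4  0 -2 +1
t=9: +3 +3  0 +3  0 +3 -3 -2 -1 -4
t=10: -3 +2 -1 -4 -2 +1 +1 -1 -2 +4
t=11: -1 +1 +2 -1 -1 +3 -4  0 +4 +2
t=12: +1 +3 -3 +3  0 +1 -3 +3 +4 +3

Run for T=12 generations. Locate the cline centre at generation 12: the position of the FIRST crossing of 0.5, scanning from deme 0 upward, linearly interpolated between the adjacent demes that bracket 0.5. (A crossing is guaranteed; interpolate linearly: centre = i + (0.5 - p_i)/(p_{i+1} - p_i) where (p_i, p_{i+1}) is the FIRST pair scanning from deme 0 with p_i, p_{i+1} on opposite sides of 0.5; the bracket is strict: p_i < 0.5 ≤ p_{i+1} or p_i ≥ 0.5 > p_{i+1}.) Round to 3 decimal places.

6.000

t=0: k=[50 50 50 50 50 50 50 0 0 0]
t=1: x=[50.0000 50.0000 50.0000 50.0000 50.0000 50.0000 48.7500 1.2500 0.0000 0.0000] k=[50 50 50 50 50 50 45 0 0 0]
t=2: x=[50.0000 50.0000 50.0000 50.0000 50.0000 49.8750 44.0000 1.1250 0.0000 0.0000] k=[50 50 50 50 50 48 47 0 0 0]
t=3: x=[50.0000 50.0000 50.0000 50.0000 49.9500 48.0250 45.8500 1.1750 0.0000 0.0000] k=[50 50 50 50 50 50 42 4 0 0]
t=4: x=[50.0000 50.0000 50.0000 50.0000 50.0000 49.8000 41.2500 4.8500 0.1000 0.0000] k=[50 50 50 50 50 49 42 7 3 0]
t=5: x=[50.0000 50.0000 50.0000 50.0000 49.9750 48.8500 41.3000 7.7750 3.0250 0.0750] k=[50 50 50 50 48 50 40 4 3 0]
t=6: x=[50.0000 50.0000 50.0000 49.9500 48.1000 49.7000 39.3500 4.8750 2.9500 0.0750] k=[50 50 50 46 50 49 43 6 7 0]
t=7: x=[50.0000 50.0000 49.9000 46.2000 49.8750 48.8750 42.2250 6.9500 6.8000 0.1750] k=[50 50 49 42 50 45 39 8 6 0]
t=8: x=[50.0000 49.9750 48.8500 42.3750 49.6750 44.9750 38.3750 8.7250 5.9000 0.1500] k=[50 50 49 44 50 47 34 9 4 1]
t=9: x=[50.0000 49.9750 48.9000 44.2750 49.7750 46.7500 33.7000 9.5000 4.0500 1.0750] k=[50 50 49 47 50 50 31 8 3 0]
t=10: x=[50.0000 49.9750 48.9750 47.1250 49.9250 49.5250 30.9000 8.4500 3.0500 0.0750] k=[50 50 48 43 48 50 32 7 1 4]
t=11: x=[50.0000 49.9500 47.9250 43.2500 47.9250 49.5000 31.8250 7.4750 1.2250 3.9250] k=[50 50 50 42 47 50 28 7 5 6]
t=12: x=[50.0000 50.0000 49.8000 42.3250 46.9500 49.3750 28.0250 7.4750 5.0750 5.9750] k=[50 50 47 45 47 50 25 10 9 9]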